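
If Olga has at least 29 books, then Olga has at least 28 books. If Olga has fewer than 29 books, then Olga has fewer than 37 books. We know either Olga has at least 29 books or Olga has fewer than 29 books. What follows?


Constructive dilemma: (P → Q) ∧ (R → S), P ∨ R ⊢ Q ∨ S
Premise 1: Olga has at least 29 books → Olga has at least 28 books
Premise 2: Olga has fewer than 29 books → Olga has fewer than 37 books
Premise 3: Olga has at least 29 books ∨ Olga has fewer than 29 books
Case 1: Assuming Olga has at least 29 books, then by Premise 1, Olga has at least 28 books.
Case 2: Assuming Olga has fewer than 29 books, then by Premise 2, Olga has fewer than 37 books.
Since one of Olga has at least 29 books or Olga has fewer than 29 books must hold, we get Olga has at least 28 books or Olga has fewer than 37 books.

Olga has at least 28 books or Olga has fewer than 37 books.


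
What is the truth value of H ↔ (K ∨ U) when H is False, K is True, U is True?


H = False, K = True, U = True
Step 1: K ∨ U = True OR True = True
Step 2: H ↔ (True): true when both sides have same truth value.
Result: False ↔ True = False

False


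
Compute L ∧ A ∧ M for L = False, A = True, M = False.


L = False, A = True, M = False
Step 1: L ∧ A = False AND True = False
Step 2: (False) ∧ M = (False) AND False = False
AND is true only when ALL operands are true.

False


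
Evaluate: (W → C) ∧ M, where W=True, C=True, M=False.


W = True, C = True, M = False
Expression: (W → C) ∧ M
Step 1: W → C = True → True (false only if W=True, C=False) = True
Step 2: (True) ∧ M = True AND False = False

False


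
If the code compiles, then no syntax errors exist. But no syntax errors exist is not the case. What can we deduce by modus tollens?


Modus tollens: P → Q, ¬Q ⊢ ¬P
P: the code compiles
Q: no syntax errors exist
We have P → Q and Q is false.
By modus tollens, P must be false.

It is not the case that the code compiles


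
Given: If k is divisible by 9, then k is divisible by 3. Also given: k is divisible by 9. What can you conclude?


Modus ponens: P → Q, P ⊢ Q
P: k is divisible by 9
Q: k is divisible by 3
We have P → Q and P is true.
By modus ponens, Q must be true.

k is divisible by 3


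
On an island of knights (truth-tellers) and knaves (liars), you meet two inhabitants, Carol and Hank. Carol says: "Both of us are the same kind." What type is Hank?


Carol says: "Both of us are the same kind."
Case 1: Carol is a Knight (truth-teller)
  Statement is true → they ARE the same → Hank is also a Knight
Case 2: Carol is a Knave (liar)
  Statement is false → they are NOT the same → Hank is a Knight
In both cases, Hank is a Knight.

Knight


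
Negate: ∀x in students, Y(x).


Original: ∀x Y(x)
Rule: ¬∀→∃, ¬∃→∀, negate predicate.
Negation: ∃x ¬Y(x)

∃x ¬Y(x)


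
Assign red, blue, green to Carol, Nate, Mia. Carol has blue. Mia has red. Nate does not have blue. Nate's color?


From clues:
  Mia → red
  Carol → blue
By elimination, Nate gets the remaining.

green


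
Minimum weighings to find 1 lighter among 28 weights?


Each weighing has 3 outcomes (left heavy / balance / right heavy), so k weighings distinguish at most 3^k cases; splitting into three near-equal groups achieves this.
Need 3^k ≥ 28: 3^3 = 27 < 28 ≤ 3^4 = 81
k = ⌈log₃(28)⌉ = 4

4


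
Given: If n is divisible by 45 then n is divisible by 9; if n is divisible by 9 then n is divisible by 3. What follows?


Hypothetical syllogism: P → Q, Q → R ⊢ P → R
Premise 1: n is divisible by 45 → n is divisible by 9
Premise 2: n is divisible by 9 → n is divisible by 3
Chain the implications: the middle term (n is divisible by 9) links the two.
Conclusion: If n is divisible by 45, then n is divisible by 3.

If n is divisible by 45, then n is divisible by 3.


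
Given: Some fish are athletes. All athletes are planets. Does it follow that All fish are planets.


Premise 1: Some fish are athletes.
Premise 2: All athletes are planets.
Conclusion: All fish are planets.
Fallacy: illicit minor. The minor term (fish) is distributed in the conclusion ('All fish ...') but undistributed in its premise ('Some fish are athletes' doesn't cover all fish).
Only 'Some fish are planets' follows, not 'All'.

Invalid


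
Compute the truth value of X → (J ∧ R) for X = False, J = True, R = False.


X = False, J = True, R = False
Step 1: J ∧ R = True AND False = False
Step 2: X → (False): false only when X=True and consequent=False.
Result: True

True


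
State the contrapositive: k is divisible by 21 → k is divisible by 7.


Original: If k is divisible by 21, then k is divisible by 7
Contrapositive: If ¬Q, then ¬P
Negate Q: not (k is divisible by 7)
Negate P: not (k is divisible by 21)

If not (k is divisible by 7), then not (k is divisible by 21).


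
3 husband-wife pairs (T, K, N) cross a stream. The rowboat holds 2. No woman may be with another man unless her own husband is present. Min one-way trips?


Label couples T, K, N (H = husband, W = wife).
Counting alone: 6 people, the rowboat carries 2 and someone must bring it back, so each round trip nets at most +1 on the far side until the last crossing → at least 9 trips. The jealousy constraint makes 9 impossible; the shortest valid schedule has 11:
1. WT+WK →  (far: WT,WK; near: HT,HK,HN,WN)
2. WT ←       (far: WK; near: HT,HK,HN,WT,WN)
3. WT+WN →  (far: WT,WK,WN; near: HT,HK,HN)
4. WT ←       (far: WK,WN; near: HT,HK,HN,WT)
5. HK+HN →  (far: HK,WK,HN,WN; near: HT,WT)
6. HK+WK ←  (far: HN,WN; near: HT,WT,HK,WK)
7. HT+HK →  (far: HT,HK,HN,WN; near: WT,WK)
8. WN ←       (far: HT,HK,HN; near: WT,WK,WN)
9. WT+WK →  (far: HT,WT,HK,WK,HN; near: WN)
10. HN ←      (far: HT,WT,HK,WK; near: HN,WN)
11. HN+WN → (far: all six; near: empty)
In every state each wife is either with her husband or with no other man.
Minimum trips = 11

11


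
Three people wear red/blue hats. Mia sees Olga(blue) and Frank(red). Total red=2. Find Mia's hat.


Total red = 2, seen red = 1
Own red = 2 - 1 = 1
Mia's hat is red.

red


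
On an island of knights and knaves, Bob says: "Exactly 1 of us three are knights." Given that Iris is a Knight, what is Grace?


Bob claims exactly 1 knights among Bob, Iris, Grace.
Given: Iris is a Knight.

Case 1: Bob is a Knight (tells truth)
  Then exactly 1 of the three are knights.
  Counting Bob, Iris: 2 knight(s) so far. Need -1 more → impossible.
Case 2: Bob is a Knave (lies)
  Then the count is NOT 1.
  If Grace = Knave, count = 1 = 1 → claim would be true, contradicts lie.
  If Grace = Knight, count = 2 ≠ 1 → lie confirmed ✓

Grace is a Knight.

Knight


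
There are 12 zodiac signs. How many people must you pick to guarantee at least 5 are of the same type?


Pigeonhole: to guarantee k in one of n categories, need (k-1)×n + 1.
k = 5, n = 12
Minimum = (5-1) × 12 + 1 = 4 × 12 + 1

49


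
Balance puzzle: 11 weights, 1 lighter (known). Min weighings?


Each weighing has 3 outcomes (left heavy / balance / right heavy), so k weighings distinguish at most 3^k cases; splitting into three near-equal groups achieves this.
Need 3^k ≥ 11: 3^2 = 9 < 11 ≤ 3^3 = 27
k = ⌈log₃(11)⌉ = 3

3


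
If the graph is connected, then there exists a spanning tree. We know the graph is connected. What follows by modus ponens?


Modus ponens: P → Q, P ⊢ Q
P: the graph is connected
Q: there exists a spanning tree
We have P → Q and P is true.
By modus ponens, Q must be true.

There exists a spanning tree


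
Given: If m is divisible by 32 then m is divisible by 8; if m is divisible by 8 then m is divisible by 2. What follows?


Hypothetical syllogism: P → Q, Q → R ⊢ P → R
Premise 1: m is divisible by 32 → m is divisible by 8
Premise 2: m is divisible by 8 → m is divisible by 2
Chain the implications: the middle term (m is divisible by 8) links the two.
Conclusion: If m is divisible by 32, then m is divisible by 2.

If m is divisible by 32, then m is divisible by 2.


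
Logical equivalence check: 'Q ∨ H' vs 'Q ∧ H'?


Expression 1: Q ∨ H
Expression 2: Q ∧ H
Truth table (Q H | Expr1 Expr2):
  T T |   T     T
  T F |   T     F   ← differ
  F T |   T     F   ← differ
  F F |   F     F
Counterexample: Q=T, H=F gives Expr1 = T but Expr2 = F, so the expressions are NOT logically equivalent.

No


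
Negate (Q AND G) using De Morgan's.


De Morgan's law: ¬(P ∧ Q) ≡ ¬P ∨ ¬Q
¬(Q ∧ G) = ¬Q ∨ ¬G

¬Q ∨ ¬G


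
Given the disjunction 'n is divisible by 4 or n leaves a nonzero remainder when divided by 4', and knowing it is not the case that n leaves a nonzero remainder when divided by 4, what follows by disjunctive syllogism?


Disjunctive syllogism: P ∨ Q, ¬P ⊢ Q
Disjunction: n is divisible by 4 ∨ n leaves a nonzero remainder when divided by 4
We know it is not the case that n leaves a nonzero remainder when divided by 4.
By disjunctive syllogism, the other disjunct must be true.

n is divisible by 4


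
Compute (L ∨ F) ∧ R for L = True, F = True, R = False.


L = True, F = True, R = False
Step 1: L ∨ F = True OR True = True
Step 2: True ∧ R = True AND False = False
OR is true when at least one operand is true; AND requires both.

False


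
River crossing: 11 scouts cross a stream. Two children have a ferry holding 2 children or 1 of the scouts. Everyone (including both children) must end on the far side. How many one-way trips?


Per crossing of one of the scouts: children→, one←, one of the scouts→, one← = 4 trips
11 × 4 = 44, + 1 final children→ = 45
Minimum trips = 45

45


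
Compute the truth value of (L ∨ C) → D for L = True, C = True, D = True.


L = True, C = True, D = True
Step 1: L ∨ C = True OR True = True
Step 2: (True) → D: false only when antecedent=True and D=False.
Result: True

True


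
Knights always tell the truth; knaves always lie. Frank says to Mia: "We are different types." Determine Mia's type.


Frank says: "We are different types."
Case 1: Frank is a Knight (truth-teller)
  Statement is true → they ARE different → Mia is a Knave
Case 2: Frank is a Knave (liar)
  Statement is false → they are NOT different → Mia is a Knave
In both cases, Mia is a Knave.

Knave


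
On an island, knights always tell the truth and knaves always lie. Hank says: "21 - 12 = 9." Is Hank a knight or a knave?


Statement: "21 - 12 = 9."
Actual: 21 - 12 = 9
Claimed: 9
Statement is TRUE → Hank tells the truth → Knight

Knight


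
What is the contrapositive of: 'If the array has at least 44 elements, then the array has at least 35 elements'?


Original: If the array has at least 44 elements, then the array has at least 35 elements
Contrapositive: If ¬Q, then ¬P
Negate Q: not (the array has at least 35 elements)
Negate P: not (the array has at least 44 elements)

If not (the array has at least 35 elements), then not (the array has at least 44 elements).


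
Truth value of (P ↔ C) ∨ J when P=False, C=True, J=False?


P = False, C = True, J = False
Expression: (P ↔ C) ∨ J
Step 1: P ↔ C = (False iff True) (true when values match) = False
Step 2: (False) ∨ J = False OR False = False

False


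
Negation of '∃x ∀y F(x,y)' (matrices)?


Original: ∃x ∀y F(x,y)
Rule: ¬∀→∃, ¬∃→∀, negate predicate.
Negation: ∀x ∃y ¬F(x,y)

∀x ∃y ¬F(x,y)


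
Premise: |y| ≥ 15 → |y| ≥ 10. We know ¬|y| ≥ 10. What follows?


Modus tollens: P → Q, ¬Q ⊢ ¬P
P: |y| ≥ 15
Q: |y| ≥ 10
We have P → Q and Q is false.
By modus tollens, P must be false.

It is not the case that |y| ≥ 15


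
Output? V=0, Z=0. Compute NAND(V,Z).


V AND Z = 0
NOT(0) = 1

1


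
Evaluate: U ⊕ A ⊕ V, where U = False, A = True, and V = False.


U = False, A = True, V = False
Step 1: U ⊕ A = False XOR True = True
Step 2: True ⊕ V = True XOR False = True
XOR is true when an odd number of operands are true.

True


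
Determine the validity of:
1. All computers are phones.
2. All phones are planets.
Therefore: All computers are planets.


Premise 1: All computers are phones.
Premise 2: All phones are planets.
Conclusion: All computers are planets.
Barbara syllogism (AAA-1): All A are B, All B are C → All A are C.
Middle term (phones) distributed in premise 2.

Valid


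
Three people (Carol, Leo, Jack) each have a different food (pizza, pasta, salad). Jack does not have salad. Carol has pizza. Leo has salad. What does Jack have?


From clues:
  Leo → salad
  Carol → pizza
By elimination, Jack gets the remaining.

pasta


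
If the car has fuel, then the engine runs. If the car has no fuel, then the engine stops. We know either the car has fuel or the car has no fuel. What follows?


Constructive dilemma: (P → Q) ∧ (R → S), P ∨ R ⊢ Q ∨ S
Premise 1: the car has fuel → the engine runs
Premise 2: the car has no fuel → the engine stops
Premise 3: the car has fuel ∨ the car has no fuel
Case 1: Assuming the car has fuel, then by Premise 1, the engine runs.
Case 2: Assuming the car has no fuel, then by Premise 2, the engine stops.
Since one of the car has fuel or the car has no fuel must hold, we get the engine runs or the engine stops.

The engine runs or the engine stops.


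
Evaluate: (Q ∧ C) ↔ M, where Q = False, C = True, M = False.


Q = False, C = True, M = False
Step 1: Q ∧ C = False AND True = False
Step 2: (False) ↔ M: true when both sides have same truth value.
Result: False ↔ False = True

True


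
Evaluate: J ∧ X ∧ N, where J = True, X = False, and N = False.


J = True, X = False, N = False
Step 1: J ∧ X = True AND False = False
Step 2: (False) ∧ N = (False) AND False = False
AND is true only when ALL operands are true.

False


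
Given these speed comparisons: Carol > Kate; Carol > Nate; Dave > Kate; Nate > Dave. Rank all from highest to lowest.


Constraints: Carol > Kate; Carol > Nate; Dave > Kate; Nate > Dave
Method: at each step, the next-highest is the one remaining person who never appears on the smaller side of a constraint between remaining people.
  Step 1: remaining {Carol, Kate, Nate, Dave}; on the smaller side: {Kate, Nate, Dave} → Carol is next (Carol > Kate; Carol > Nate).
  Step 2: remaining {Kate, Nate, Dave}; on the smaller side: {Kate, Dave} → Nate is next (Nate > Dave).
  Step 3: remaining {Kate, Dave}; on the smaller side: {Kate} → Dave is next (Dave > Kate).
  Step 4: only Kate remains → lowest.
Final ranking (highest to lowest):

Carol > Nate > Dave > Kate


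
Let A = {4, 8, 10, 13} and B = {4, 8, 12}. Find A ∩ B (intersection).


A = {4, 8, 10, 13}
B = {4, 8, 12}
Operation: intersection
Elements in both: 4, 8

{4, 8}


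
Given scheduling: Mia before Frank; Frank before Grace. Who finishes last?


Constraints: Mia before Frank; Frank before Grace
The last task can have nothing scheduled after it, so it must never appear on the left of a 'before'.
Tasks appearing before some other task: Mia, Frank.
The only task not in that list is Grace → it is last.

Grace


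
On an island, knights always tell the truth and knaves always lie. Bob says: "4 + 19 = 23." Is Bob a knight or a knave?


Statement: "4 + 19 = 23."
Actual: 4 + 19 = 23
Claimed: 23
Statement is TRUE → Bob tells the truth → Knight

Knight


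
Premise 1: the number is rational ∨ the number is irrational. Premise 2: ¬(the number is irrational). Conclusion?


Disjunctive syllogism: P ∨ Q, ¬P ⊢ Q
Disjunction: the number is rational ∨ the number is irrational
We know it is not the case that the number is irrational.
By disjunctive syllogism, the other disjunct must be true.

The number is rational


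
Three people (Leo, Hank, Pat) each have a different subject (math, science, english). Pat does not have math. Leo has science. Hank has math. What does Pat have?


From clues:
  Hank → math
  Leo → science
By elimination, Pat gets the remaining.

english


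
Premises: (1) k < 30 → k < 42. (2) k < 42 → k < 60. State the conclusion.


Hypothetical syllogism: P → Q, Q → R ⊢ P → R
Premise 1: k < 30 → k < 42
Premise 2: k < 42 → k < 60
Chain the implications: the middle term (k < 42) links the two.
Conclusion: If k < 30, then k < 60.

If k < 30, then k < 60.


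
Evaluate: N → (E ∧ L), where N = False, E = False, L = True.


N = False, E = False, L = True
Step 1: E ∧ L = False AND True = False
Step 2: N → (False): false only when N=True and consequent=False.
Result: True

True


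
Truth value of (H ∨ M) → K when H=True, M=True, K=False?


H = True, M = True, K = False
Expression: (H ∨ M) → K
Step 1: H ∨ M = True OR True = True
Step 2: (True) → K = True → False (false only if antecedent True and consequent False) = False

False


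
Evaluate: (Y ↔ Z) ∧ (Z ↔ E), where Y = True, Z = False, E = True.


Y = True, Z = False, E = True
Step 1: Y ↔ Z is true when Y and Z have the same value. Result: False
Step 2: Z ↔ E is true when Z and E have the same value. Result: False
Step 3: False ∧ False = False

False


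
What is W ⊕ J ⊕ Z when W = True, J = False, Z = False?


W = True, J = False, Z = False
Step 1: W ⊕ J = True XOR False = True
Step 2: True ⊕ Z = True XOR False = True
XOR is true when an odd number of operands are true.

True


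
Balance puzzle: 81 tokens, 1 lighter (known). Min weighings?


Each weighing has 3 outcomes (left heavy / balance / right heavy), so k weighings distinguish at most 3^k cases; splitting into three near-equal groups achieves this.
Need 3^k ≥ 81: 3^3 = 27 < 81 ≤ 3^4 = 81
k = ⌈log₃(81)⌉ = 4

4


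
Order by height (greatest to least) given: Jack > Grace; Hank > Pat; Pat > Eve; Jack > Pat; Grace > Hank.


Constraints: Jack > Grace; Hank > Pat; Pat > Eve; Jack > Pat; Grace > Hank
Method: at each step, the next-highest is the one remaining person who never appears on the smaller side of a constraint between remaining people.
  Step 1: remaining {Jack, Eve, Hank, Grace, Pat}; on the smaller side: {Eve, Hank, Grace, Pat} → Jack is next (Jack > Grace; Jack > Pat).
  Step 2: remaining {Eve, Hank, Grace, Pat}; on the smaller side: {Eve, Hank, Pat} → Grace is next (Grace > Hank).
  Step 3: remaining {Eve, Hank, Pat}; on the smaller side: {Eve, Pat} → Hank is next (Hank > Pat).
  Step 4: remaining {Eve, Pat}; on the smaller side: {Eve} → Pat is next (Pat > Eve).
  Step 5: only Eve remains → lowest.
Final ranking (highest to lowest):

Jack > Grace > Hank > Pat > Eve


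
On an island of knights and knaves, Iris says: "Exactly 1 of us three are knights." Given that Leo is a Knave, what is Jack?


Iris claims exactly 1 knights among Iris, Leo, Jack.
Given: Leo is a Knave.

Case 1: Iris is a Knight (tells truth)
  Then exactly 1 of the three are knights.
  Counting Iris, Leo: 1 knight(s) so far. Need 0 more → Jack = Knave.
Case 2: Iris is a Knave (lies)
  Then the count is NOT 1.
  If Jack = Knight, count = 1 = 1 → claim would be true, contradicts lie.
  If Jack = Knave, count = 0 ≠ 1 → lie confirmed ✓

Jack is a Knave.

Knave


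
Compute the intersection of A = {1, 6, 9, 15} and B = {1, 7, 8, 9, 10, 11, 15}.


A = {1, 6, 9, 15}
B = {1, 7, 8, 9, 10, 11, 15}
Operation: intersection
Elements in both: 1, 9, 15

{1, 9, 15}


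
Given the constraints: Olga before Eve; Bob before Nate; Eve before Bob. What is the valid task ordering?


Constraints: Olga before Eve; Bob before Nate; Eve before Bob
Method: repeatedly schedule the remaining task that has no remaining task required before it.
  Step 1: remaining {Olga, Nate, Eve, Bob}; every task except Olga still has a predecessor pending → schedule Olga.
  Step 2: remaining {Nate, Eve, Bob}; every task except Eve still has a predecessor pending → schedule Eve.
  Step 3: remaining {Nate, Bob}; every task except Bob still has a predecessor pending → schedule Bob.
  Step 4: only Nate remains → schedule Nate.
Resulting order:

Olga → Eve → Bob → Nate


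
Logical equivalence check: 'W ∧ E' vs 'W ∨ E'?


Expression 1: W ∧ E
Expression 2: W ∨ E
Truth table (W E | Expr1 Expr2):
  T T |   T     T
  T F |   F     T   ← differ
  F T |   F     T   ← differ
  F F |   F     F
Counterexample: W=T, E=F gives Expr1 = F but Expr2 = T, so the expressions are NOT logically equivalent.

No


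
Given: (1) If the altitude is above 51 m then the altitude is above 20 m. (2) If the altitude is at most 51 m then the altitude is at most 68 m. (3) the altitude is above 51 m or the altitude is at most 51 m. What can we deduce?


Constructive dilemma: (P → Q) ∧ (R → S), P ∨ R ⊢ Q ∨ S
Premise 1: the altitude is above 51 m → the altitude is above 20 m
Premise 2: the altitude is at most 51 m → the altitude is at most 68 m
Premise 3: the altitude is above 51 m ∨ the altitude is at most 51 m
Case 1: Assuming the altitude is above 51 m, then by Premise 1, the altitude is above 20 m.
Case 2: Assuming the altitude is at most 51 m, then by Premise 2, the altitude is at most 68 m.
Since one of the altitude is above 51 m or the altitude is at most 51 m must hold, we get the altitude is above 20 m or the altitude is at most 68 m.

The altitude is above 20 m or the altitude is at most 68 m.


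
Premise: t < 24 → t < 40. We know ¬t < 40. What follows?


Modus tollens: P → Q, ¬Q ⊢ ¬P
P: t < 24
Q: t < 40
We have P → Q and Q is false.
By modus tollens, P must be false.

It is not the case that t < 24


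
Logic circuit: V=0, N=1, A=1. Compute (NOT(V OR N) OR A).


V OR N = 1
NOT(1) = 0
0 OR 1 = 1

1


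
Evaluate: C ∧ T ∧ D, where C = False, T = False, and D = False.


C = False, T = False, D = False
Step 1: C ∧ T = False AND False = False
Step 2: (False) ∧ D = (False) AND False = False
AND is true only when ALL operands are true.

False


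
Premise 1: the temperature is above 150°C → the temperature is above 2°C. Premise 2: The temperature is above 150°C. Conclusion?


Modus ponens: P → Q, P ⊢ Q
P: the temperature is above 150°C
Q: the temperature is above 2°C
We have P → Q and P is true.
By modus ponens, Q must be true.

The temperature is above 2°C


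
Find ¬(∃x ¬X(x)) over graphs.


Original: ∃x ¬X(x)
Rule: ¬∀→∃, ¬∃→∀, negate predicate.
Negation: ∀x X(x)

∀x X(x)


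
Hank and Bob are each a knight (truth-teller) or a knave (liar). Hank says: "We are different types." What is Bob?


Hank says: "We are different types."
Case 1: Hank is a Knight (truth-teller)
  Statement is true → they ARE different → Bob is a Knave
Case 2: Hank is a Knave (liar)
  Statement is false → they are NOT different → Bob is a Knave
In both cases, Bob is a Knave.

Knave


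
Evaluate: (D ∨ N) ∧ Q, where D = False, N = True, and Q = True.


D = False, N = True, Q = True
Step 1: D ∨ N = False OR True = True
Step 2: True ∧ Q = True AND True = True
OR is true when at least one operand is true; AND requires both.

True


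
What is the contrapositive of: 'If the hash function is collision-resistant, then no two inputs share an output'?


Original: If the hash function is collision-resistant, then no two inputs share an output
Contrapositive: If ¬Q, then ¬P
Negate Q: not (no two inputs share an output)
Negate P: not (the hash function is collision-resistant)

If not (no two inputs share an output), then not (the hash function is collision-resistant).


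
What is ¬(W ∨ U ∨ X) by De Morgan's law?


De Morgan's law: ¬(P ∨ Q ∨ R) ≡ ¬P ∧ ¬Q ∧ ¬R
¬(W ∨ U ∨ X) = ¬W ∧ ¬U ∧ ¬X

¬W ∧ ¬U ∧ ¬X


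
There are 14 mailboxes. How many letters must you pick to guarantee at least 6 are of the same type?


Pigeonhole: to guarantee k in one of n categories, need (k-1)×n + 1.
k = 6, n = 14
Minimum = (6-1) × 14 + 1 = 5 × 14 + 1

71


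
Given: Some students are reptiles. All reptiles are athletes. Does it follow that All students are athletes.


Premise 1: Some students are reptiles.
Premise 2: All reptiles are athletes.
Conclusion: All students are athletes.
Fallacy: illicit minor. The minor term (students) is distributed in the conclusion ('All students ...') but undistributed in its premise ('Some students are reptiles' doesn't cover all students).
Only 'Some students are athletes' follows, not 'All'.

Invalid


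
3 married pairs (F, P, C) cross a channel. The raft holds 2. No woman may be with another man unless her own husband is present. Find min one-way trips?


Label couples F, P, C (H = husband, W = wife).
Counting alone: 6 people, the raft carries 2 and someone must bring it back, so each round trip nets at most +1 on the far side until the last crossing → at least 9 trips. The jealousy constraint makes 9 impossible; the shortest valid schedule has 11:
1. WF+WP →  (far: WF,WP; near: HF,HP,HC,WC)
2. WF ←       (far: WP; near: HF,HP,HC,WF,WC)
3. WF+WC →  (far: WF,WP,WC; near: HF,HP,HC)
4. WF ←       (far: WP,WC; near: HF,HP,HC,WF)
5. HP+HC →  (far: HP,WP,HC,WC; near: HF,WF)
6. HP+WP ←  (far: HC,WC; near: HF,WF,HP,WP)
7. HF+HP →  (far: HF,HP,HC,WC; near: WF,WP)
8. WC ←       (far: HF,HP,HC; near: WF,WP,WC)
9. WF+WP →  (far: HF,WF,HP,WP,HC; near: WC)
10. HC ←      (far: HF,WF,HP,WP; near: HC,WC)
11. HC+WC → (far: all six; near: empty)
In every state each wife is either with her husband or with no other man.
Minimum trips = 11

11


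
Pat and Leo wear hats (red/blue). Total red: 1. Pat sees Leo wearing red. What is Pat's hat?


Total red = 1, Leo = red
Red accounted for: 1
Remaining for Pat: 0
Pat's hat is blue.

blue


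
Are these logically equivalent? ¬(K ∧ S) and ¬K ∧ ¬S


Expression 1: ¬(K ∧ S)
Expression 2: ¬K ∧ ¬S
Truth table (K S | Expr1 Expr2):
  T T |   F     F
  T F |   T     F   ← differ
  F T |   T     F   ← differ
  F F |   T     T
Counterexample: K=T, S=F gives Expr1 = T but Expr2 = F, so the expressions are NOT logically equivalent.

No


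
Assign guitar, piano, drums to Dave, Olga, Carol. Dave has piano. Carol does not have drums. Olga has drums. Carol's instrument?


From clues:
  Olga → drums
  Dave → piano
By elimination, Carol gets the remaining.

guitar


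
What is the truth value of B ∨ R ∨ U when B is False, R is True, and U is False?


B = False, R = True, U = False
Step 1: B ∨ R = False OR True = True
Step 2: True ∨ U = True OR False = True
OR is true when at least one operand is true.

True


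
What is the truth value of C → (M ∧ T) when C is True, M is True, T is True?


C = True, M = True, T = True
Step 1: M ∧ T = True AND True = True
Step 2: C → (True): false only when C=True and consequent=False.
Result: True

True


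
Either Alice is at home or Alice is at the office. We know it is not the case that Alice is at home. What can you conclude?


Disjunctive syllogism: P ∨ Q, ¬P ⊢ Q
Disjunction: Alice is at home ∨ Alice is at the office
We know it is not the case that Alice is at home.
By disjunctive syllogism, the other disjunct must be true.

Alice is at the office


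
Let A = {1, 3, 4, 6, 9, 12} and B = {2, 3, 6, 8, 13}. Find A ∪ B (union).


A = {1, 3, 4, 6, 9, 12}
B = {2, 3, 6, 8, 13}
Operation: union
All elements combined: 1, 2, 3, 4, 6, 8, 9, 12, 13

{1, 2, 3, 4, 6, 8, 9, 12, 13}


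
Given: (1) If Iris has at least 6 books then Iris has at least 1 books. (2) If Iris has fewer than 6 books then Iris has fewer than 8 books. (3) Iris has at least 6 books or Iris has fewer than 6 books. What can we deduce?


Constructive dilemma: (P → Q) ∧ (R → S), P ∨ R ⊢ Q ∨ S
Premise 1: Iris has at least 6 books → Iris has at least 1 books
Premise 2: Iris has fewer than 6 books → Iris has fewer than 8 books
Premise 3: Iris has at least 6 books ∨ Iris has fewer than 6 books
Case 1: Assuming Iris has at least 6 books, then by Premise 1, Iris has at least 1 books.
Case 2: Assuming Iris has fewer than 6 books, then by Premise 2, Iris has fewer than 8 books.
Since one of Iris has at least 6 books or Iris has fewer than 6 books must hold, we get Iris has at least 1 books or Iris has fewer than 8 books.

Iris has at least 1 books or Iris has fewer than 8 books.


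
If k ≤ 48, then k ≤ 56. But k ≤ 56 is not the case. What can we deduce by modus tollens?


Modus tollens: P → Q, ¬Q ⊢ ¬P
P: k ≤ 48
Q: k ≤ 56
We have P → Q and Q is false.
By modus tollens, P must be false.

It is not the case that k ≤ 48


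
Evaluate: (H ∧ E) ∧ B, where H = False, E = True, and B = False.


H = False, E = True, B = False
Step 1: H ∧ E = False AND True = False
Step 2: False ∧ B = False AND False = False
AND is true only when ALL operands are true.

False


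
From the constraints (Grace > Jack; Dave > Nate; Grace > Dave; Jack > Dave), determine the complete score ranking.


Constraints: Grace > Jack; Dave > Nate; Grace > Dave; Jack > Dave
Method: at each step, the next-highest is the one remaining person who never appears on the smaller side of a constraint between remaining people.
  Step 1: remaining {Nate, Grace, Dave, Jack}; on the smaller side: {Nate, Dave, Jack} → Grace is next (Grace > Jack; Grace > Dave).
  Step 2: remaining {Nate, Dave, Jack}; on the smaller side: {Nate, Dave} → Jack is next (Jack > Dave).
  Step 3: remaining {Nate, Dave}; on the smaller side: {Nate} → Dave is next (Dave > Nate).
  Step 4: only Nate remains → lowest.
Final ranking (highest to lowest):

Grace > Jack > Dave > Nate


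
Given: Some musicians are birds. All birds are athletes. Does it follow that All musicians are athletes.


Premise 1: Some musicians are birds.
Premise 2: All birds are athletes.
Conclusion: All musicians are athletes.
Fallacy: illicit minor. The minor term (musicians) is distributed in the conclusion ('All musicians ...') but undistributed in its premise ('Some musicians are birds' doesn't cover all musicians).
Only 'Some musicians are athletes' follows, not 'All'.

Invalid


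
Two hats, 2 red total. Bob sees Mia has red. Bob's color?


Total red = 2, Mia = red
Red accounted for: 1
Remaining for Bob: 1
Bob's hat is red.

red


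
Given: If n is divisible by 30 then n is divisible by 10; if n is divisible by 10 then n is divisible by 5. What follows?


Hypothetical syllogism: P → Q, Q → R ⊢ P → R
Premise 1: n is divisible by 30 → n is divisible by 10
Premise 2: n is divisible by 10 → n is divisible by 5
Chain the implications: the middle term (n is divisible by 10) links the two.
Conclusion: If n is divisible by 30, then n is divisible by 5.

If n is divisible by 30, then n is divisible by 5.


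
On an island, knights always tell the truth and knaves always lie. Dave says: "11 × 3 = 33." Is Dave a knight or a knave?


Statement: "11 × 3 = 33."
Actual: 11 × 3 = 33
Claimed: 33
Statement is TRUE → Dave tells the truth → Knight

Knight


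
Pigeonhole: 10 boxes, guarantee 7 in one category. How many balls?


Pigeonhole: to guarantee k in one of n categories, need (k-1)×n + 1.
k = 7, n = 10
Minimum = (7-1) × 10 + 1 = 6 × 10 + 1

61


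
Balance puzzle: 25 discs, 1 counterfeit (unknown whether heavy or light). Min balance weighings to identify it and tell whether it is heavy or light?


Let n = 25. 50 possibilities (n discs × lighter/heavier); each weighing has 3 outcomes.
Bound for k weighings: say the first weighing puts j discs on each pan. If it tips, the 2j weighed discs remain suspects (each with a known direction) and k-1 weighings give 3^(k-1) outcomes; 3^(k-1) is odd, so 2j ≤ 3^(k-1) - 1. If it balances, the n - 2j unweighed discs remain with direction unknown: 2(n - 2j) ≤ 3^(k-1) - 1 by the same parity argument. Adding, n ≤ (3^(k-1) - 1) + (3^(k-1) - 1)/2 = (3^k - 3)/2, and the classical three-group strategy achieves this (3 discs in 2 weighings, 12 in 3, 39 in 4, 120 in 5).
So we need the smallest k with (3^k - 3)/2 ≥ 25.
k = 3: (3^3 - 3)/2 = 12 < 25 ✗
k = 4: (3^4 - 3)/2 = 39 ≥ 25 ✓

4


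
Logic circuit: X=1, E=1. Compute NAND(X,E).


X AND E = 1
NOT(1) = 0

0


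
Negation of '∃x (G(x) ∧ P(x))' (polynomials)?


Original: ∃x (G(x) ∧ P(x))
Rule: ¬∀→∃, ¬∃→∀, negate predicate.
Negation: ∀x (¬G(x) ∨ ¬P(x))

∀x (¬G(x) ∨ ¬P(x))


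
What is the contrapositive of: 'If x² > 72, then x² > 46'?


Original: If x² > 72, then x² > 46
Contrapositive: If ¬Q, then ¬P
Negate Q: not (x² > 46)
Negate P: not (x² > 72)

If not (x² > 46), then not (x² > 72).


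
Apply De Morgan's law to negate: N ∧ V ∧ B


De Morgan's law: ¬(P ∧ Q ∧ R) ≡ ¬P ∨ ¬Q ∨ ¬R
¬(N ∧ V ∧ B) = ¬N ∨ ¬V ∨ ¬B

¬N ∨ ¬V ∨ ¬B


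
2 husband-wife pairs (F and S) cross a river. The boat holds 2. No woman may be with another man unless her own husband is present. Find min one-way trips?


Label couples F and S.
1. WF+WS → (far: WF,WS; near: HF,HS)
2. WF ←   (far: WS; near: HF,HS,WF)
3. HF+HS → (far: HF,HS,WS; near: WF)
4. HF ←   (far: HS,WS; near: HF,WF)  — HF returns, since WF is alone on near bank
5. HF+WF → (far: all four; near: empty)
Every state respects the constraint.
Minimum trips = 5

5


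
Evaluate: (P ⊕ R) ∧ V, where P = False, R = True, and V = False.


P = False, R = True, V = False
Step 1: P ⊕ R = False XOR True = True
Step 2: True ∧ V = True AND False = False
XOR true when exactly one of P,R is true; then AND with V.

False


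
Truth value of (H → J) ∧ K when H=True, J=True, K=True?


H = True, J = True, K = True
Expression: (H → J) ∧ K
Step 1: H → J = True → True (false only if H=True, J=False) = True
Step 2: (True) ∧ K = True AND True = True

True


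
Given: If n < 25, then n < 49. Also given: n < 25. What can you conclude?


Modus ponens: P → Q, P ⊢ Q
P: n < 25
Q: n < 49
We have P → Q and P is true.
By modus ponens, Q must be true.

n < 49


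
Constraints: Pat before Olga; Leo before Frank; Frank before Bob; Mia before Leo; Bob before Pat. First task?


Constraints: Pat before Olga; Leo before Frank; Frank before Bob; Mia before Leo; Bob before Pat
The first task can have nothing scheduled before it, so it must never appear on the right of a 'before'.
Tasks appearing after some 'before': Olga, Frank, Bob, Leo, Pat.
The only task not in that list is Mia → it is first.

Mia


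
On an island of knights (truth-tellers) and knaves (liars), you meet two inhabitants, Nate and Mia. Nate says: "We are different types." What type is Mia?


Nate says: "We are different types."
Case 1: Nate is a Knight (truth-teller)
  Statement is true → they ARE different → Mia is a Knave
Case 2: Nate is a Knave (liar)
  Statement is false → they are NOT different → Mia is a Knave
In both cases, Mia is a Knave.

Knave


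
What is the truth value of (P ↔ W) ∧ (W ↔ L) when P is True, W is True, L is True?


P = True, W = True, L = True
Step 1: P ↔ W is true when P and W have the same value. Result: True
Step 2: W ↔ L is true when W and L have the same value. Result: True
Step 3: True ∧ True = True

True


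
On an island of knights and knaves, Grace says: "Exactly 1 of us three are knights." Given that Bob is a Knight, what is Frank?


Grace claims exactly 1 knights among Grace, Bob, Frank.
Given: Bob is a Knight.

Case 1: Grace is a Knight (tells truth)
  Then exactly 1 of the three are knights.
  Counting Grace, Bob: 2 knight(s) so far. Need -1 more → impossible.
Case 2: Grace is a Knave (lies)
  Then the count is NOT 1.
  If Frank = Knave, count = 1 = 1 → claim would be true, contradicts lie.
  If Frank = Knight, count = 2 ≠ 1 → lie confirmed ✓

Frank is a Knight.

Knight


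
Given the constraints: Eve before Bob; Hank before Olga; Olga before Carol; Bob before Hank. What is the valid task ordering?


Constraints: Eve before Bob; Hank before Olga; Olga before Carol; Bob before Hank
Method: repeatedly schedule the remaining task that has no remaining task required before it.
  Step 1: remaining {Eve, Hank, Bob, Olga, Carol}; every task except Eve still has a predecessor pending → schedule Eve.
  Step 2: remaining {Hank, Bob, Olga, Carol}; every task except Bob still has a predecessor pending → schedule Bob.
  Step 3: remaining {Hank, Olga, Carol}; every task except Hank still has a predecessor pending → schedule Hank.
  Step 4: remaining {Olga, Carol}; every task except Olga still has a predecessor pending → schedule Olga.
  Step 5: only Carol remains → schedule Carol.
Resulting order:

Eve → Bob → Hank → Olga → Carol


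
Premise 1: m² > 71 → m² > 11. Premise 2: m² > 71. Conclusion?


Modus ponens: P → Q, P ⊢ Q
P: m² > 71
Q: m² > 11
We have P → Q and P is true.
By modus ponens, Q must be true.

m² > 11


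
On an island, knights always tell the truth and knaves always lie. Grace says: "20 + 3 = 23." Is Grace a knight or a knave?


Statement: "20 + 3 = 23."
Actual: 20 + 3 = 23
Claimed: 23
Statement is TRUE → Grace tells the truth → Knight

Knight


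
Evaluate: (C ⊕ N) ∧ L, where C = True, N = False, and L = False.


C = True, N = False, L = False
Step 1: C ⊕ N = True XOR False = True
Step 2: True ∧ L = True AND False = False
XOR true when exactly one of C,N is true; then AND with L.

False


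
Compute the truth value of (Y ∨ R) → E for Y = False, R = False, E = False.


Y = False, R = False, E = False
Step 1: Y ∨ R = False OR False = False
Step 2: (False) → E: false only when antecedent=True and E=False.
Result: True

True


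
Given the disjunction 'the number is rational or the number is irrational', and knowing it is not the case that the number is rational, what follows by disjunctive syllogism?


Disjunctive syllogism: P ∨ Q, ¬P ⊢ Q
Disjunction: the number is rational ∨ the number is irrational
We know it is not the case that the number is rational.
By disjunctive syllogism, the other disjunct must be true.

The number is irrational


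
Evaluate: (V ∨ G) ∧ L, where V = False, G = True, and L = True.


V = False, G = True, L = True
Step 1: V ∨ G = False OR True = True
Step 2: True ∧ L = True AND True = True
OR is true when at least one operand is true; AND requires both.

True


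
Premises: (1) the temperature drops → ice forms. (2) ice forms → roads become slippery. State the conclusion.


Hypothetical syllogism: P → Q, Q → R ⊢ P → R
Premise 1: the temperature drops → ice forms
Premise 2: ice forms → roads become slippery
Chain the implications: the middle term (ice forms) links the two.
Conclusion: If the temperature drops, then roads become slippery.

If the temperature drops, then roads become slippery.


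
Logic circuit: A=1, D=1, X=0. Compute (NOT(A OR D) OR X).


A OR D = 1
NOT(1) = 0
0 OR 0 = 0

0


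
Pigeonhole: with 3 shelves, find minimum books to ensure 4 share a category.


Pigeonhole: to guarantee k in one of n categories, need (k-1)×n + 1.
k = 4, n = 3
Minimum = (4-1) × 3 + 1 = 3 × 3 + 1

10


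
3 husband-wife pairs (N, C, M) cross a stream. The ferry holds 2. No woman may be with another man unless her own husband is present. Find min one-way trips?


Label couples N, C, M (H = husband, W = wife).
Counting alone: 6 people, the ferry carries 2 and someone must bring it back, so each round trip nets at most +1 on the far side until the last crossing → at least 9 trips. The jealousy constraint makes 9 impossible; the shortest valid schedule has 11:
1. WN+WC →  (far: WN,WC; near: HN,HC,HM,WM)
2. WN ←       (far: WC; near: HN,HC,HM,WN,WM)
3. WN+WM →  (far: WN,WC,WM; near: HN,HC,HM)
4. WN ←       (far: WC,WM; near: HN,HC,HM,WN)
5. HC+HM →  (far: HC,WC,HM,WM; near: HN,WN)
6. HC+WC ←  (far: HM,WM; near: HN,WN,HC,WC)
7. HN+HC →  (far: HN,HC,HM,WM; near: WN,WC)
8. WM ←       (far: HN,HC,HM; near: WN,WC,WM)
9. WN+WC →  (far: HN,WN,HC,WC,HM; near: WM)
10. HM ←      (far: HN,WN,HC,WC; near: HM,WM)
11. HM+WM → (far: all six; near: empty)
In every state each wife is either with her husband or with no other man.
Minimum trips = 11

11
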